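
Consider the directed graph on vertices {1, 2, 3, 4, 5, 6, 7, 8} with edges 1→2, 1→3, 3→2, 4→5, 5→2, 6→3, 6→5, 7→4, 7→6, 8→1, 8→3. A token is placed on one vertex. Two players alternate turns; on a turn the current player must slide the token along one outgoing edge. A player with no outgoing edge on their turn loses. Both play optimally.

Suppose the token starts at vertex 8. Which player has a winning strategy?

The second player wins.

Use the standard recursion: the mover loses at a terminal position; elsewhere, the mover wins exactly when some move hands the opponent an L position.
Every edge goes from a vertex to one that appears earlier in the order 2, 3, 5, 6, 1, 8, 4, 7, so processing vertices in that order labels each vertex after all of its successors.
2: no outgoing edge → L
3: reaches L-position 2 → W
5: reaches L-position 2 → W
6: only reaches 5(W), 3(W), all W → L
1: reaches L-position 2 → W
8: only reaches 1(W), 3(W), all W → L
4: only reaches 5(W), which is W → L
7: reaches L-position 4 → W
Every move from 8 reaches a W position, so the mover loses.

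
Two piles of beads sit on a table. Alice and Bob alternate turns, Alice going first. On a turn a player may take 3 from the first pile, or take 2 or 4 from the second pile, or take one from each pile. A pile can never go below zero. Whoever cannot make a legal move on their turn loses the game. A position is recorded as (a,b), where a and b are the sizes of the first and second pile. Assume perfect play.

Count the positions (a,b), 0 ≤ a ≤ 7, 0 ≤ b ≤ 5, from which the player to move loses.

Classify positions by backward induction: terminal positions (no move available) are L. From any other position, the mover wins iff some move reaches an L.
Every move lowers a or b (never raises either), so fill the grid row by row in increasing a, and left to right within a row: each cell's successors are then already labelled.
      b=0  b=1  b=2  b=3  b=4  b=5
a=0:    L    L    W    W    W    W
a=1:    L    W    W    L    W    W
a=2:    L    W    W    L    W    W
a=3:    W    W    L    L    W    W
a=4:    W    L    L    W    W    W
a=5:    W    L    W    W    L    W
a=6:    L    L    W    W    W    W
a=7:    L    W    W    L    W    W
Cells with no legal move (terminal, hence L): (0,0), (0,1), (1,0), (2,0).
The remaining L cells, each justified by listing all of its moves:
(1,3): →(1,1)(W), (0,2)(W) — all W, so L
(2,3): →(2,1)(W), (1,2)(W) — all W, so L
(3,2): →(0,2)(W), (3,0)(W), (2,1)(W) — all W, so L
(3,3): →(0,3)(W), (3,1)(W), (2,2)(W) — all W, so L
(4,1): →(1,1)(W), (3,0)(W) — all W, so L
(4,2): →(1,2)(W), (4,0)(W), (3,1)(W) — all W, so L
(5,1): →(2,1)(W), (4,0)(W) — all W, so L
(5,4): →(2,4)(W), (5,2)(W), (5,0)(W), (4,3)(W) — all W, so L
(6,0): →(3,0)(W) only, which is W, so L
(6,1): →(3,1)(W), (5,0)(W) — all W, so L
(7,0): →(4,0)(W) only, which is W, so L
(7,3): →(4,3)(W), (7,1)(W), (6,2)(W) — all W, so L
Every other cell has at least one move into one of the L cells above, so it is W.
L cells per row: a=0: 2, a=1: 2, a=2: 2, a=3: 2, a=4: 2, a=5: 2, a=6: 2, a=7: 2; total 16.

16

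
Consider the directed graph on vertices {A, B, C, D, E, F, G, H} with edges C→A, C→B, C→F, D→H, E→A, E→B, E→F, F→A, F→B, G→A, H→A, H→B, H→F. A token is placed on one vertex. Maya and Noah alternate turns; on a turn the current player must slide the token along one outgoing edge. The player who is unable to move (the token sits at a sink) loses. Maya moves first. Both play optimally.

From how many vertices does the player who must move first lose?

Build the W/L table. Terminal = L. A non-terminal position is W if it has a move to some L; otherwise it is L.
Every edge goes from a vertex to one that appears earlier in the order A, B, F, C, H, E, G, D, so processing vertices in that order labels each vertex after all of its successors.
A: no outgoing edge → L
B: no outgoing edge → L
F: W (go to B, an L position)
C: W (go to B, an L position)
H: W (go to B, an L position)
E: W (go to B, an L position)
G: W (go to A, an L position)
D: L (sole option H(W) is W)
The L vertices are A, B, D; that is 3 in all.

3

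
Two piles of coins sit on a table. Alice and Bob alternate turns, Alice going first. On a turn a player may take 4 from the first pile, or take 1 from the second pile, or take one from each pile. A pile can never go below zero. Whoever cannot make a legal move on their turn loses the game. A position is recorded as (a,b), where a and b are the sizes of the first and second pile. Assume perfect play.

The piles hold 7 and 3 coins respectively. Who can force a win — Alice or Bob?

Bob wins.

Compute win/loss labels from the base case upward. A position with no move is L. Any other position is W if it can reach an L in one move, else L.
No move ever increases a pile, so every position that can arise here has a ≤ 7 and b ≤ 3; it is enough to label the cells with 0 ≤ a ≤ 7 and 0 ≤ b ≤ 3.
Every move lowers a or b (never raises either), so fill the grid row by row in increasing a, and left to right within a row: each cell's successors are then already labelled.
      b=0  b=1  b=2  b=3
a=0:    L    W    L    W
a=1:    L    W    L    W
a=2:    L    W    L    W
a=3:    L    W    L    W
a=4:    W    W    W    W
a=5:    W    L    W    L
a=6:    W    L    W    L
a=7:    W    L    W    L
Cells with no legal move (terminal, hence L): (0,0), (1,0), (2,0), (3,0).
The remaining L cells, each justified by listing all of its moves:
(0,2): →(0,1)(W) only, which is W, so L
(1,2): →(1,1)(W), (0,1)(W) — all W, so L
(2,2): →(2,1)(W), (1,1)(W) — all W, so L
(3,2): →(3,1)(W), (2,1)(W) — all W, so L
(5,1): →(1,1)(W), (5,0)(W), (4,0)(W) — all W, so L
(5,3): →(1,3)(W), (5,2)(W), (4,2)(W) — all W, so L
(6,1): →(2,1)(W), (6,0)(W), (5,0)(W) — all W, so L
(6,3): →(2,3)(W), (6,2)(W), (5,2)(W) — all W, so L
(7,1): →(3,1)(W), (7,0)(W), (6,0)(W) — all W, so L
(7,3): →(3,3)(W), (7,2)(W), (6,2)(W) — all W, so L
Every other cell has at least one move into one of the L cells above, so it is W.
The starting position (7,3) is L: whatever Alice does, the opponent receives a W position.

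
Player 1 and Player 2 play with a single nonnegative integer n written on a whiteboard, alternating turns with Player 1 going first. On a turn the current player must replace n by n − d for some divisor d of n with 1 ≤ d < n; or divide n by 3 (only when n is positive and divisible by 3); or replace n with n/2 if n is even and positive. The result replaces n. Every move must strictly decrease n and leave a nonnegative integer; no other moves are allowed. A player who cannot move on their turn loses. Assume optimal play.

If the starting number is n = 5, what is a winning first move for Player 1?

Move to 4.

Compute win/loss labels from the base case upward. A position with no move is L. Any other position is W if it can reach an L in one move, else L.
n=0: no move → L
n=1: no move → L
n=2: →1(L), so W
n=3: →1(L), so W
n=4: →2(W), 3(W) — all W, so L
n=5: →4(L), so W
From 5, the L positions reachable in one move are: 4.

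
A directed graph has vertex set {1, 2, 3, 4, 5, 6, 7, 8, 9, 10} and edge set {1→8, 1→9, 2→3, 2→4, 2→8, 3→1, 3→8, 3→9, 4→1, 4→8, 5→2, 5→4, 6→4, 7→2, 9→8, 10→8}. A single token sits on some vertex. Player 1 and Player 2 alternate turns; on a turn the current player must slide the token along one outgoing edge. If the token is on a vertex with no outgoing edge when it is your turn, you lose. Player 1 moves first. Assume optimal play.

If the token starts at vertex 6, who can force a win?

Positions with no move are L. A position that does have a move is losing for the player to move precisely when every available move leads to a winning position for the opponent. Fill in the labels:
Every edge goes from a vertex to one that appears earlier in the order 8, 9, 1, 3, 4, 2, 10, 6, 5, 7, so processing vertices in that order labels each vertex after all of its successors.
8: no outgoing edge → L
9: can move to 8, which is L ⇒ W
1: can move to 8, which is L ⇒ W
3: can move to 8, which is L ⇒ W
4: can move to 8, which is L ⇒ W
2: can move to 8, which is L ⇒ W
10: can move to 8, which is L ⇒ W
6: the only move is to 4(W), a W ⇒ L
5: moves to 2(W), 4(W); every one is W ⇒ L
7: the only move is to 2(W), a W ⇒ L
The starting position 6 is L: whatever Player 1 does, the opponent receives a W position.

Player 2 wins.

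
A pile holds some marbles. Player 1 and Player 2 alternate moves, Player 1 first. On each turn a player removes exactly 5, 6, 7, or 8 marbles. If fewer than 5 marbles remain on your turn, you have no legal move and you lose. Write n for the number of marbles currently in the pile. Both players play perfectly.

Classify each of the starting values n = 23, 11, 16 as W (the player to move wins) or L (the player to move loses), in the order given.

23: W, 11: W, 16: L

Positions with no move are L. A position that does have a move is losing for the player to move precisely when every available move leads to a winning position for the opponent. Fill in the labels:
n=0: no move → L
n=1: no move → L
n=2: no move → L
n=3: no move → L
n=4: no move → L
n=5: can move to 0, which is L ⇒ W
n=6: can move to 1, which is L ⇒ W
n=7: can move to 2, which is L ⇒ W
n=8: can move to 3, which is L ⇒ W
n=9: can move to 4, which is L ⇒ W
n=10: can move to 4, which is L ⇒ W
n=11: can move to 4, which is L ⇒ W
n=12: can move to 4, which is L ⇒ W
n=13: moves to 8(W), 7(W), 6(W), 5(W); every one is W ⇒ L
n=14: moves to 9(W), 8(W), 7(W), 6(W); every one is W ⇒ L
n=15: moves to 10(W), 9(W), 8(W), 7(W); every one is W ⇒ L
n=16: moves to 11(W), 10(W), 9(W), 8(W); every one is W ⇒ L
n=17: moves to 12(W), 11(W), 10(W), 9(W); every one is W ⇒ L
n=18: can move to 13, which is L ⇒ W
n=19: can move to 14, which is L ⇒ W
n=20: can move to 15, which is L ⇒ W
n=21: can move to 16, which is L ⇒ W
n=22: can move to 17, which is L ⇒ W
n=23: can move to 17, which is L ⇒ W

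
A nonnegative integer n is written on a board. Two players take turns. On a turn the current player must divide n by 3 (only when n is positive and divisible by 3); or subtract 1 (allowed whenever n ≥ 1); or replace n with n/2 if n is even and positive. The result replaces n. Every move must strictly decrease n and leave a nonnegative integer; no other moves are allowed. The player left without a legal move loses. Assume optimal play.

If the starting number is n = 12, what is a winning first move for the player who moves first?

Compute win/loss labels from the base case upward. A position with no move is L. Any other position is W if it can reach an L in one move, else L.
n=0: no move → L
n=1: can move to 0, which is L ⇒ W
n=2: the only move is to 1(W), a W ⇒ L
n=3: can move to 2, which is L ⇒ W
n=4: can move to 2, which is L ⇒ W
n=5: the only move is to 4(W), a W ⇒ L
n=6: can move to 2, which is L ⇒ W
n=7: the only move is to 6(W), a W ⇒ L
n=8: can move to 7, which is L ⇒ W
n=9: moves to 3(W), 8(W); every one is W ⇒ L
n=10: can move to 5, which is L ⇒ W
n=11: the only move is to 10(W), a W ⇒ L
n=12: can move to 11, which is L ⇒ W
From 12, the L positions reachable in one move are: 11.

Move to 11.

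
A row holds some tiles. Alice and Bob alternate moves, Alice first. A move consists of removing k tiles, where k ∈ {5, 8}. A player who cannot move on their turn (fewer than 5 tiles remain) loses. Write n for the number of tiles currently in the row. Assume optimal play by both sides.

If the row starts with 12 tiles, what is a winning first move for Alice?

Label each position W (a win for the player to move) or L (a loss). A position with no legal move is L; any other position is W exactly when some move reaches an L, and L when every move reaches a W.
n=0: no move → L
n=1: no move → L
n=2: no move → L
n=3: no move → L
n=4: no move → L
n=5: reaches L-position 0 → W
n=6: reaches L-position 1 → W
n=7: reaches L-position 2 → W
n=8: reaches L-position 3 → W
n=9: reaches L-position 4 → W
n=10: reaches L-position 2 → W
n=11: reaches L-position 3 → W
n=12: reaches L-position 4 → W
From 12, the L positions reachable in one move are: 4.

Remove 8, leaving 4.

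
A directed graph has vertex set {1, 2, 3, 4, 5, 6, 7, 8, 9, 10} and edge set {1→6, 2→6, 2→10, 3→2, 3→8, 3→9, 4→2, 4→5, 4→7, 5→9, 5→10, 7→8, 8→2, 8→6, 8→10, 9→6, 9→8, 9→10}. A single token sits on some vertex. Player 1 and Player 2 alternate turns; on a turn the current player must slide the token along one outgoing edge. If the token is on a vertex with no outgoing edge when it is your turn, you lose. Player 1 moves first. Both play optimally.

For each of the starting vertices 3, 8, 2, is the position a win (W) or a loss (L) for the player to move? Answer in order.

Positions with no move are L. A position that does have a move is losing for the player to move precisely when every available move leads to a winning position for the opponent. Fill in the labels:
Every edge goes from a vertex to one that appears earlier in the order 10, 6, 2, 8, 9, 3, 7, 1, 5, 4, so processing vertices in that order labels each vertex after all of its successors.
10: no outgoing edge → L
6: no outgoing edge → L
2: →6(L), so W
8: →6(L), so W
9: →6(L), so W
3: →9(W), 8(W), 2(W) — all W, so L
7: →8(W) only, which is W, so L
1: →6(L), so W
5: →10(L), so W
4: →7(L), so W

3: L, 8: W, 2: W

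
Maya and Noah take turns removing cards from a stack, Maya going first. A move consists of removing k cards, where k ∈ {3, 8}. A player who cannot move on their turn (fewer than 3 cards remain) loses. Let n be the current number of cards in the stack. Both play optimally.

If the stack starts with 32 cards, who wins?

Maya wins.

Use the standard recursion: the mover loses at a terminal position; elsewhere, the mover wins exactly when some move hands the opponent an L position.
n=0: no move → L
n=1: no move → L
n=2: no move → L
n=3: →0(L), so W
n=4: →1(L), so W
n=5: →2(L), so W
n=6: →3(W) only, which is W, so L
n=7: →4(W) only, which is W, so L
n=8: →0(L), so W
n=9: →6(L), so W
n=10: →7(L), so W
n=11: →8(W), 3(W) — all W, so L
n=12: →9(W), 4(W) — all W, so L
n=13: →10(W), 5(W) — all W, so L
n=14: →11(L), so W
n=15: →12(L), so W
n=16: →13(L), so W
n=17: →14(W), 9(W) — all W, so L
n=18: →15(W), 10(W) — all W, so L
n=19: →11(L), so W
n=20: →17(L), so W
n=21: →18(L), so W
n=22: →19(W), 14(W) — all W, so L
n=23: →20(W), 15(W) — all W, so L
n=24: →21(W), 16(W) — all W, so L
n=25: →22(L), so W
n=26: →23(L), so W
n=27: →24(L), so W
n=28: →25(W), 20(W) — all W, so L
n=29: →26(W), 21(W) — all W, so L
n=30: →22(L), so W
n=31: →28(L), so W
n=32: →29(L), so W
The starting position 32 is W: Maya should remove 3, leaving 29, handing over an L position.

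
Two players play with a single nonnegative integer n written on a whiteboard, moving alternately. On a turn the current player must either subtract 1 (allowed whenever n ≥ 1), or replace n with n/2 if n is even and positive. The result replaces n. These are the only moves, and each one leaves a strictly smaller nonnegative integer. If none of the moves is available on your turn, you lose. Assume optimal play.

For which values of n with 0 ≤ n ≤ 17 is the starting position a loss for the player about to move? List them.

0, 2, 5, 7, 9, 11, 13, 15, 17

Work bottom-up. With no move the player to move loses. Otherwise the position is W if at least one move leads to an L position for the opponent, and L if every move leads to a W.
n=0: no move → L
n=1: W (go to 0, an L position)
n=2: L (sole option 1(W) is W)
n=3: W (go to 2, an L position)
n=4: W (go to 2, an L position)
n=5: L (sole option 4(W) is W)
n=6: W (go to 5, an L position)
n=7: L (sole option 6(W) is W)
n=8: W (go to 7, an L position)
n=9: L (sole option 8(W) is W)
n=10: W (go to 5, an L position)
n=11: L (sole option 10(W) is W)
n=12: W (go to 11, an L position)
n=13: L (sole option 12(W) is W)
n=14: W (go to 7, an L position)
n=15: L (sole option 14(W) is W)
n=16: W (go to 15, an L position)
n=17: L (sole option 16(W) is W)
The losing starting values of n are exactly the entries labelled L in this table (9 of them).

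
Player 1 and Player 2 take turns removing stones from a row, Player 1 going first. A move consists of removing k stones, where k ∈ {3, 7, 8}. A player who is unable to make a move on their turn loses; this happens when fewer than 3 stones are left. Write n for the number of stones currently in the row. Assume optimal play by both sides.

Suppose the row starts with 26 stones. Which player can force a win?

Player 2 wins.

Classify positions by backward induction: terminal positions (no move available) are L. From any other position, the mover wins iff some move reaches an L.
n=0: no move → L
n=1: no move → L
n=2: no move → L
n=3: →0(L), so W
n=4: →1(L), so W
n=5: →2(L), so W
n=6: →3(W) only, which is W, so L
n=7: →0(L), so W
n=8: →1(L), so W
n=9: →6(L), so W
n=10: →2(L), so W
n=11: →8(W), 4(W), 3(W) — all W, so L
n=12: →9(W), 5(W), 4(W) — all W, so L
n=13: →6(L), so W
n=14: →11(L), so W
n=15: →12(L), so W
n=16: →13(W), 9(W), 8(W) — all W, so L
n=17: →14(W), 10(W), 9(W) — all W, so L
n=18: →11(L), so W
n=19: →16(L), so W
n=20: →17(L), so W
n=21: →18(W), 14(W), 13(W) — all W, so L
n=22: →19(W), 15(W), 14(W) — all W, so L
n=23: →16(L), so W
n=24: →21(L), so W
n=25: →22(L), so W
n=26: →23(W), 19(W), 18(W) — all W, so L
The starting position 26 is L: whatever Player 1 does, the opponent receives a W position.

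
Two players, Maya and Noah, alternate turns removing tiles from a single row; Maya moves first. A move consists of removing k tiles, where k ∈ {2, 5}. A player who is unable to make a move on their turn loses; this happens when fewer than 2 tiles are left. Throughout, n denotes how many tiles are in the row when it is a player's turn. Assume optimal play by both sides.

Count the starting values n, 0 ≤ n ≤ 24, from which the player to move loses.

Positions with no move are L. A position that does have a move is losing for the player to move precisely when every available move leads to a winning position for the opponent. Fill in the labels:
n=0: no move → L
n=1: no move → L
n=2: W (go to 0, an L position)
n=3: W (go to 1, an L position)
n=4: L (sole option 2(W) is W)
n=5: W (go to 0, an L position)
n=6: W (go to 4, an L position)
n=7: L (options 5(W), 2(W) are all W)
n=8: L (options 6(W), 3(W) are all W)
n=9: W (go to 7, an L position)
n=10: W (go to 8, an L position)
n=11: L (options 9(W), 6(W) are all W)
n=12: W (go to 7, an L position)
n=13: W (go to 11, an L position)
n=14: L (options 12(W), 9(W) are all W)
n=15: L (options 13(W), 10(W) are all W)
n=16: W (go to 14, an L position)
n=17: W (go to 15, an L position)
n=18: L (options 16(W), 13(W) are all W)
n=19: W (go to 14, an L position)
n=20: W (go to 18, an L position)
n=21: L (options 19(W), 16(W) are all W)
n=22: L (options 20(W), 17(W) are all W)
n=23: W (go to 21, an L position)
n=24: W (go to 22, an L position)
L entries with 0 ≤ n ≤ 24: n = 0, 1, 4, 7, 8, 11, 14, 15, 18, 21, 22; that makes 11.

11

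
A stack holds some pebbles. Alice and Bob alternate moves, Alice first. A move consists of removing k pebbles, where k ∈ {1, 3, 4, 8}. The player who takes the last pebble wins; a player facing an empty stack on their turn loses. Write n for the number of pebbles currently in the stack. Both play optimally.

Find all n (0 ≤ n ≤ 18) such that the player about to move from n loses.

0, 2, 7, 9, 14, 16

Label each position W (a win for the player to move) or L (a loss). A position with no legal move is L; any other position is W exactly when some move reaches an L, and L when every move reaches a W.
n=0: no move → L
n=1: reaches L-position 0 → W
n=2: only reaches 1(W), which is W → L
n=3: reaches L-position 2 → W
n=4: reaches L-position 0 → W
n=5: reaches L-position 2 → W
n=6: reaches L-position 2 → W
n=7: only reaches 6(W), 4(W), 3(W), all W → L
n=8: reaches L-position 7 → W
n=9: only reaches 8(W), 6(W), 5(W), 1(W), all W → L
n=10: reaches L-position 9 → W
n=11: reaches L-position 7 → W
n=12: reaches L-position 9 → W
n=13: reaches L-position 9 → W
n=14: only reaches 13(W), 11(W), 10(W), 6(W), all W → L
n=15: reaches L-position 14 → W
n=16: only reaches 15(W), 13(W), 12(W), 8(W), all W → L
n=17: reaches L-position 16 → W
n=18: reaches L-position 14 → W
Reading off the rows marked L gives the requested list; there are 6 such values of n.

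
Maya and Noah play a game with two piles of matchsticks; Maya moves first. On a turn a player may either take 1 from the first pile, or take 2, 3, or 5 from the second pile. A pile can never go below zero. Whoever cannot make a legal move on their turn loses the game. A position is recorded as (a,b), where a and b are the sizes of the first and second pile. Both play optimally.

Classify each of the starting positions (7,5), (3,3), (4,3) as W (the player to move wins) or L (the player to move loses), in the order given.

(7,5): W, (3,3): L, (4,3): W

Work bottom-up. With no move the player to move loses. Otherwise the position is W if at least one move leads to an L position for the opponent, and L if every move leads to a W.
No move ever increases a pile, so every position that can arise here has a ≤ 7 and b ≤ 5; it is enough to label the cells with 0 ≤ a ≤ 7 and 0 ≤ b ≤ 5.
Every move lowers a or b (never raises either), so fill the grid row by row in increasing a, and left to right within a row: each cell's successors are then already labelled.
      b=0  b=1  b=2  b=3  b=4  b=5
a=0:    L    L    W    W    W    W
a=1:    W    W    L    L    W    W
a=2:    L    L    W    W    W    W
a=3:    W    W    L    L    W    W
a=4:    L    L    W    W    W    W
a=5:    W    W    L    L    W    W
a=6:    L    L    W    W    W    W
a=7:    W    W    L    L    W    W
Cells with no legal move (terminal, hence L): (0,0), (0,1).
The remaining L cells, each justified by listing all of its moves:
(1,2): →(0,2)(W), (1,0)(W) — all W, so L
(1,3): →(0,3)(W), (1,1)(W), (1,0)(W) — all W, so L
(2,0): →(1,0)(W) only, which is W, so L
(2,1): →(1,1)(W) only, which is W, so L
(3,2): →(2,2)(W), (3,0)(W) — all W, so L
(3,3): →(2,3)(W), (3,1)(W), (3,0)(W) — all W, so L
(4,0): →(3,0)(W) only, which is W, so L
(4,1): →(3,1)(W) only, which is W, so L
(5,2): →(4,2)(W), (5,0)(W) — all W, so L
(5,3): →(4,3)(W), (5,1)(W), (5,0)(W) — all W, so L
(6,0): →(5,0)(W) only, which is W, so L
(6,1): →(5,1)(W) only, which is W, so L
(7,2): →(6,2)(W), (7,0)(W) — all W, so L
(7,3): →(6,3)(W), (7,1)(W), (7,0)(W) — all W, so L
Every other cell has at least one move into one of the L cells above, so it is W.
(7,5): the move to (7,3) reaches an L cell, so W
(3,3): one of the L cells justified above, so L
(4,3): the move to (3,3) reaches an L cell, so W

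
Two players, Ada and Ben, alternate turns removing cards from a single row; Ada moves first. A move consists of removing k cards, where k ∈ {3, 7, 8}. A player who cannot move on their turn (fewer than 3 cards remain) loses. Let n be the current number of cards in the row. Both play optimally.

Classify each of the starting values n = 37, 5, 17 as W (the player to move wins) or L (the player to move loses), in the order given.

37: L, 5: W, 17: L

Build the W/L table. Terminal = L. A non-terminal position is W if it has a move to some L; otherwise it is L.
n=0: no move → L
n=1: no move → L
n=2: no move → L
n=3: →0(L), so W
n=4: →1(L), so W
n=5: →2(L), so W
n=6: →3(W) only, which is W, so L
n=7: →0(L), so W
n=8: →1(L), so W
n=9: →6(L), so W
n=10: →2(L), so W
n=11: →8(W), 4(W), 3(W) — all W, so L
n=12: →9(W), 5(W), 4(W) — all W, so L
n=13: →6(L), so W
n=14: →11(L), so W
n=15: →12(L), so W
n=16: →13(W), 9(W), 8(W) — all W, so L
n=17: →14(W), 10(W), 9(W) — all W, so L
n=18: →11(L), so W
n=19: →16(L), so W
n=20: →17(L), so W
n=21: →18(W), 14(W), 13(W) — all W, so L
n=22: →19(W), 15(W), 14(W) — all W, so L
n=23: →16(L), so W
n=24: →21(L), so W
n=25: →22(L), so W
n=26: →23(W), 19(W), 18(W) — all W, so L
n=27: →24(W), 20(W), 19(W) — all W, so L
n=28: →21(L), so W
n=29: →26(L), so W
n=30: →27(L), so W
n=31: →28(W), 24(W), 23(W) — all W, so L
n=32: →29(W), 25(W), 24(W) — all W, so L
n=33: →26(L), so W
n=34: →31(L), so W
n=35: →32(L), so W
n=36: →33(W), 29(W), 28(W) — all W, so L
n=37: →34(W), 30(W), 29(W) — all W, so L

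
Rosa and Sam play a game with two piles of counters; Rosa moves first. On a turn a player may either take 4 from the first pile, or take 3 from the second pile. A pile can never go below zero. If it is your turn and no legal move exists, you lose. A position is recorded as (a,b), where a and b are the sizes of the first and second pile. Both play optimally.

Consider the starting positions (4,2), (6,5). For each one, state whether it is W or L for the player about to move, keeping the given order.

Compute win/loss labels from the base case upward. A position with no move is L. Any other position is W if it can reach an L in one move, else L.
No move ever increases a pile, so every position that can arise here has a ≤ 6 and b ≤ 5; it is enough to label the cells with 0 ≤ a ≤ 6 and 0 ≤ b ≤ 5.
Every move lowers a or b (never raises either), so fill the grid row by row in increasing a, and left to right within a row: each cell's successors are then already labelled.
      b=0  b=1  b=2  b=3  b=4  b=5
a=0:    L    L    L    W    W    W
a=1:    L    L    L    W    W    W
a=2:    L    L    L    W    W    W
a=3:    L    L    L    W    W    W
a=4:    W    W    W    L    L    L
a=5:    W    W    W    L    L    L
a=6:    W    W    W    L    L    L
Cells with no legal move (terminal, hence L): (0,0), (0,1), (0,2), (1,0), (1,1), (1,2), (2,0), (2,1), (2,2), (3,0), (3,1), (3,2).
The remaining L cells, each justified by listing all of its moves:
(4,3): L (options (0,3)(W), (4,0)(W) are all W)
(4,4): L (options (0,4)(W), (4,1)(W) are all W)
(4,5): L (options (0,5)(W), (4,2)(W) are all W)
(5,3): L (options (1,3)(W), (5,0)(W) are all W)
(5,4): L (options (1,4)(W), (5,1)(W) are all W)
(5,5): L (options (1,5)(W), (5,2)(W) are all W)
(6,3): L (options (2,3)(W), (6,0)(W) are all W)
(6,4): L (options (2,4)(W), (6,1)(W) are all W)
(6,5): L (options (2,5)(W), (6,2)(W) are all W)
Every other cell has at least one move into one of the L cells above, so it is W.
(4,2): the move to (0,2) reaches an L cell, so W
(6,5): one of the L cells justified above, so L

(4,2): W, (6,5): L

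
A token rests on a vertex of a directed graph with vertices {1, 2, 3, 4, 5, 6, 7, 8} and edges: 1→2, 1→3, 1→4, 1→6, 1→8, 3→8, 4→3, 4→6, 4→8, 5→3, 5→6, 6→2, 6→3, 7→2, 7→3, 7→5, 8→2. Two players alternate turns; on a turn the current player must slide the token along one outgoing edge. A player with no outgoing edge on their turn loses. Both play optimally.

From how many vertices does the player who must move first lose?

2

Build the W/L table. Terminal = L. A non-terminal position is W if it has a move to some L; otherwise it is L.
Every edge goes from a vertex to one that appears earlier in the order 2, 8, 3, 6, 5, 7, 4, 1, so processing vertices in that order labels each vertex after all of its successors.
2: no outgoing edge → L
8: →2(L), so W
3: →8(W) only, which is W, so L
6: →3(L), so W
5: →3(L), so W
7: →3(L), so W
4: →3(L), so W
1: →3(L), so W
The L vertices are 2, 3; that is 2 in all.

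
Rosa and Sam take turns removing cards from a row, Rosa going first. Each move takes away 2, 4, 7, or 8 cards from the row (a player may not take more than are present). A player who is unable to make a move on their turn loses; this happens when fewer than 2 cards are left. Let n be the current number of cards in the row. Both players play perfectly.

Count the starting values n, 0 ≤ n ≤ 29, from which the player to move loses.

9

Build the W/L table. Terminal = L. A non-terminal position is W if it has a move to some L; otherwise it is L.
n=0: no move → L
n=1: no move → L
n=2: can move to 0, which is L ⇒ W
n=3: can move to 1, which is L ⇒ W
n=4: can move to 0, which is L ⇒ W
n=5: can move to 1, which is L ⇒ W
n=6: moves to 4(W), 2(W); every one is W ⇒ L
n=7: can move to 0, which is L ⇒ W
n=8: can move to 6, which is L ⇒ W
n=9: can move to 1, which is L ⇒ W
n=10: can move to 6, which is L ⇒ W
n=11: moves to 9(W), 7(W), 4(W), 3(W); every one is W ⇒ L
n=12: moves to 10(W), 8(W), 5(W), 4(W); every one is W ⇒ L
n=13: can move to 11, which is L ⇒ W
n=14: can move to 12, which is L ⇒ W
n=15: can move to 11, which is L ⇒ W
n=16: can move to 12, which is L ⇒ W
n=17: moves to 15(W), 13(W), 10(W), 9(W); every one is W ⇒ L
n=18: can move to 11, which is L ⇒ W
n=19: can move to 17, which is L ⇒ W
n=20: can move to 12, which is L ⇒ W
n=21: can move to 17, which is L ⇒ W
n=22: moves to 20(W), 18(W), 15(W), 14(W); every one is W ⇒ L
n=23: moves to 21(W), 19(W), 16(W), 15(W); every one is W ⇒ L
n=24: can move to 22, which is L ⇒ W
n=25: can move to 23, which is L ⇒ W
n=26: can move to 22, which is L ⇒ W
n=27: can move to 23, which is L ⇒ W
n=28: moves to 26(W), 24(W), 21(W), 20(W); every one is W ⇒ L
n=29: can move to 22, which is L ⇒ W
L entries with 0 ≤ n ≤ 29: n = 0, 1, 6, 11, 12, 17, 22, 23, 28; that makes 9.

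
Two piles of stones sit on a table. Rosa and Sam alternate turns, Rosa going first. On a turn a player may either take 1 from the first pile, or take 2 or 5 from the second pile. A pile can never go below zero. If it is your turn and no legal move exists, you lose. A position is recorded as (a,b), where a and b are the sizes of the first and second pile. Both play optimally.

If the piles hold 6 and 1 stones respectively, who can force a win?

Sam wins.

Compute win/loss labels from the base case upward. A position with no move is L. Any other position is W if it can reach an L in one move, else L.
No move ever increases a pile, so every position that can arise here has a ≤ 6 and b ≤ 1; it is enough to label the cells with 0 ≤ a ≤ 6 and 0 ≤ b ≤ 1.
Every move lowers a or b (never raises either), so fill the grid row by row in increasing a, and left to right within a row: each cell's successors are then already labelled.
      b=0  b=1
a=0:    L    L
a=1:    W    W
a=2:    L    L
a=3:    W    W
a=4:    L    L
a=5:    W    W
a=6:    L    L
Cells with no legal move (terminal, hence L): (0,0), (0,1).
The remaining L cells, each justified by listing all of its moves:
(2,0): only reaches (1,0)(W), which is W → L
(2,1): only reaches (1,1)(W), which is W → L
(4,0): only reaches (3,0)(W), which is W → L
(4,1): only reaches (3,1)(W), which is W → L
(6,0): only reaches (5,0)(W), which is W → L
(6,1): only reaches (5,1)(W), which is W → L
Every other cell has at least one move into one of the L cells above, so it is W.
Every move from (6,1) reaches a W position, so the mover loses.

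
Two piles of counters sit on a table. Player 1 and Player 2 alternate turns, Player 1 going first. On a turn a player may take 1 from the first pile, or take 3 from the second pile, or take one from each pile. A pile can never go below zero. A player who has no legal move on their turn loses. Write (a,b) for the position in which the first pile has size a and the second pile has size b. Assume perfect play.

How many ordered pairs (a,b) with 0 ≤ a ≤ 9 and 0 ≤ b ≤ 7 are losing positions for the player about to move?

32

Work bottom-up. With no move the player to move loses. Otherwise the position is W if at least one move leads to an L position for the opponent, and L if every move leads to a W.
Every move lowers a or b (never raises either), so fill the grid row by row in increasing a, and left to right within a row: each cell's successors are then already labelled.
      b=0  b=1  b=2  b=3  b=4  b=5  b=6  b=7
a=0:    L    L    L    W    W    W    L    L
a=1:    W    W    W    W    L    L    W    W
a=2:    L    L    L    W    W    W    W    L
a=3:    W    W    W    W    L    L    L    W
a=4:    L    L    L    W    W    W    W    W
a=5:    W    W    W    W    L    L    L    W
a=6:    L    L    L    W    W    W    W    W
a=7:    W    W    W    W    L    L    L    W
a=8:    L    L    L    W    W    W    W    W
a=9:    W    W    W    W    L    L    L    W
Cells with no legal move (terminal, hence L): (0,0), (0,1), (0,2).
The remaining L cells, each justified by listing all of its moves:
(0,6): →(0,3)(W) only, which is W, so L
(0,7): →(0,4)(W) only, which is W, so L
(1,4): →(0,4)(W), (1,1)(W), (0,3)(W) — all W, so L
(1,5): →(0,5)(W), (1,2)(W), (0,4)(W) — all W, so L
(2,0): →(1,0)(W) only, which is W, so L
(2,1): →(1,1)(W), (1,0)(W) — all W, so L
(2,2): →(1,2)(W), (1,1)(W) — all W, so L
(2,7): →(1,7)(W), (2,4)(W), (1,6)(W) — all W, so L
(3,4): →(2,4)(W), (3,1)(W), (2,3)(W) — all W, so L
(3,5): →(2,5)(W), (3,2)(W), (2,4)(W) — all W, so L
(3,6): →(2,6)(W), (3,3)(W), (2,5)(W) — all W, so L
(4,0): →(3,0)(W) only, which is W, so L
(4,1): →(3,1)(W), (3,0)(W) — all W, so L
(4,2): →(3,2)(W), (3,1)(W) — all W, so L
(5,4): →(4,4)(W), (5,1)(W), (4,3)(W) — all W, so L
(5,5): →(4,5)(W), (5,2)(W), (4,4)(W) — all W, so L
(5,6): →(4,6)(W), (5,3)(W), (4,5)(W) — all W, so L
(6,0): →(5,0)(W) only, which is W, so L
(6,1): →(5,1)(W), (5,0)(W) — all W, so L
(6,2): →(5,2)(W), (5,1)(W) — all W, so L
(7,4): →(6,4)(W), (7,1)(W), (6,3)(W) — all W, so L
(7,5): →(6,5)(W), (7,2)(W), (6,4)(W) — all W, so L
(7,6): →(6,6)(W), (7,3)(W), (6,5)(W) — all W, so L
(8,0): →(7,0)(W) only, which is W, so L
(8,1): →(7,1)(W), (7,0)(W) — all W, so L
(8,2): →(7,2)(W), (7,1)(W) — all W, so L
(9,4): →(8,4)(W), (9,1)(W), (8,3)(W) — all W, so L
(9,5): →(8,5)(W), (9,2)(W), (8,4)(W) — all W, so L
(9,6): →(8,6)(W), (9,3)(W), (8,5)(W) — all W, so L
Every other cell has at least one move into one of the L cells above, so it is W.
L cells per row: a=0: 5, a=1: 2, a=2: 4, a=3: 3, a=4: 3, a=5: 3, a=6: 3, a=7: 3, a=8: 3, a=9: 3; total 32.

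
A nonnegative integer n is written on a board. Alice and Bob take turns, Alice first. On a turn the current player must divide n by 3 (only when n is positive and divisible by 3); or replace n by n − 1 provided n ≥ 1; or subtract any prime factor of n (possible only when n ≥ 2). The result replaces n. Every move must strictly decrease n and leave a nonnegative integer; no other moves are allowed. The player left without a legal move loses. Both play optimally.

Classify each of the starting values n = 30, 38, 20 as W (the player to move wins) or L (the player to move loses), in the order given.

30: W, 38: L, 20: W

Use the standard recursion: the mover loses at a terminal position; elsewhere, the mover wins exactly when some move hands the opponent an L position.
n=0: no move → L
n=1: W (go to 0, an L position)
n=2: W (go to 0, an L position)
n=3: W (go to 0, an L position)
n=4: L (options 2(W), 3(W) are all W)
n=5: W (go to 0, an L position)
n=6: W (go to 4, an L position)
n=7: W (go to 0, an L position)
n=8: L (options 6(W), 7(W) are all W)
n=9: W (go to 8, an L position)
n=10: W (go to 8, an L position)
n=11: W (go to 0, an L position)
n=12: W (go to 4, an L position)
n=13: W (go to 0, an L position)
n=14: L (options 7(W), 12(W), 13(W) are all W)
n=15: W (go to 14, an L position)
n=16: W (go to 14, an L position)
n=17: W (go to 0, an L position)
n=18: L (options 6(W), 15(W), 16(W), 17(W) are all W)
n=19: W (go to 0, an L position)
n=20: W (go to 18, an L position)
n=21: W (go to 14, an L position)
n=22: L (options 11(W), 20(W), 21(W) are all W)
n=23: W (go to 0, an L position)
n=24: W (go to 8, an L position)
n=25: L (options 20(W), 24(W) are all W)
n=26: W (go to 25, an L position)
n=27: L (options 9(W), 24(W), 26(W) are all W)
n=28: W (go to 27, an L position)
n=29: W (go to 0, an L position)
n=30: W (go to 25, an L position)
n=31: W (go to 0, an L position)
n=32: L (options 30(W), 31(W) are all W)
n=33: W (go to 22, an L position)
n=34: W (go to 32, an L position)
n=35: L (options 28(W), 30(W), 34(W) are all W)
n=36: W (go to 35, an L position)
n=37: W (go to 0, an L position)
n=38: L (options 19(W), 36(W), 37(W) are all W)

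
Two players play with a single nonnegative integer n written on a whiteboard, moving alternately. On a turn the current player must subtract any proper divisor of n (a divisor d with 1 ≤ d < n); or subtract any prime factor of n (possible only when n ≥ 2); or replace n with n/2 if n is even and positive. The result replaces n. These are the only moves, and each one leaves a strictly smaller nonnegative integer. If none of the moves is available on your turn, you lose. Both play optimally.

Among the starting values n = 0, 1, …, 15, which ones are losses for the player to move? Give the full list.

Positions with no move are L. A position that does have a move is losing for the player to move precisely when every available move leads to a winning position for the opponent. Fill in the labels:
n=0: no move → L
n=1: no move → L
n=2: W (go to 0, an L position)
n=3: W (go to 0, an L position)
n=4: L (options 2(W), 3(W) are all W)
n=5: W (go to 0, an L position)
n=6: W (go to 4, an L position)
n=7: W (go to 0, an L position)
n=8: W (go to 4, an L position)
n=9: L (options 6(W), 8(W) are all W)
n=10: W (go to 9, an L position)
n=11: W (go to 0, an L position)
n=12: W (go to 9, an L position)
n=13: W (go to 0, an L position)
n=14: L (options 7(W), 12(W), 13(W) are all W)
n=15: W (go to 14, an L position)
The losing starting values of n are exactly the entries labelled L in this table (5 of them).

0, 1, 4, 9, 14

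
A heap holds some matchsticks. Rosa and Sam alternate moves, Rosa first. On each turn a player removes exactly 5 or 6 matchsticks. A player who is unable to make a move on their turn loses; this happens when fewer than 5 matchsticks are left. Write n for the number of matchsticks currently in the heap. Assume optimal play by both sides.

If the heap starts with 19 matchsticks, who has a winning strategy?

Build the W/L table. Terminal = L. A non-terminal position is W if it has a move to some L; otherwise it is L.
n=0: no move → L
n=1: no move → L
n=2: no move → L
n=3: no move → L
n=4: no move → L
n=5: can move to 0, which is L ⇒ W
n=6: can move to 1, which is L ⇒ W
n=7: can move to 2, which is L ⇒ W
n=8: can move to 3, which is L ⇒ W
n=9: can move to 4, which is L ⇒ W
n=10: can move to 4, which is L ⇒ W
n=11: moves to 6(W), 5(W); every one is W ⇒ L
n=12: moves to 7(W), 6(W); every one is W ⇒ L
n=13: moves to 8(W), 7(W); every one is W ⇒ L
n=14: moves to 9(W), 8(W); every one is W ⇒ L
n=15: moves to 10(W), 9(W); every one is W ⇒ L
n=16: can move to 11, which is L ⇒ W
n=17: can move to 12, which is L ⇒ W
n=18: can move to 13, which is L ⇒ W
n=19: can move to 14, which is L ⇒ W
The starting position 19 is W: Rosa should remove 5, leaving 14, handing over an L position.

Rosa wins.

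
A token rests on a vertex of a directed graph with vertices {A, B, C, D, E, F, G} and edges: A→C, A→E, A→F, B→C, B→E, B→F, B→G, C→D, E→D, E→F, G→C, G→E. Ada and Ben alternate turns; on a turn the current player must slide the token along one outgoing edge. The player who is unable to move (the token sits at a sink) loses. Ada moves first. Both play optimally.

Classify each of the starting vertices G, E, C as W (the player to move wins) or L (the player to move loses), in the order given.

G: L, E: W, C: W

Positions with no move are L. A position that does have a move is losing for the player to move precisely when every available move leads to a winning position for the opponent. Fill in the labels:
Every edge goes from a vertex to one that appears earlier in the order D, F, C, E, G, B, A, so processing vertices in that order labels each vertex after all of its successors.
D: no outgoing edge → L
F: no outgoing edge → L
C: →D(L), so W
E: →F(L), so W
G: →E(W), C(W) — all W, so L
B: →G(L), so W
A: →F(L), so W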